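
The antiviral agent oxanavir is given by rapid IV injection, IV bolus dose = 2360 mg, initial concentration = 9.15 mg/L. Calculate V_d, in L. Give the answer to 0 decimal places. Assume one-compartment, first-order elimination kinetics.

Vd = Dose / C₀ = 2360 / 9.15 = 257.9 L

258 L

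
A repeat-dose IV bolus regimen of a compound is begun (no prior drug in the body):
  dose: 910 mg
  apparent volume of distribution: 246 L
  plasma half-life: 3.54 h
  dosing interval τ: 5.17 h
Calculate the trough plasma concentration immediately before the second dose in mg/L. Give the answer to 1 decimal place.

1.3 mg/L

C₀ per dose = Dose / Vd = 910 / 246 = 3.699 mg/L
k = ln2 / t½ = 0.693147 / 3.54 = 0.1958 h⁻¹
Fraction remaining after one interval: r = e^(−kτ) = e^(−0.1958 × 5.17) = 0.3634
Before dose 2, 1 dose has been given (aged 1τ).
C_trough = C₀ × r = 3.699 × 0.3634 = 1.344 mg/L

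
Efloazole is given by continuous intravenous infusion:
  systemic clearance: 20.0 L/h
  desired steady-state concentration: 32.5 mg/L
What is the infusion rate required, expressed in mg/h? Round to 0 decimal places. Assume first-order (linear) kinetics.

650 mg/h

At steady state, infusion rate R₀ = Css × CL = 32.5 × 20.00 = 650.0 mg/h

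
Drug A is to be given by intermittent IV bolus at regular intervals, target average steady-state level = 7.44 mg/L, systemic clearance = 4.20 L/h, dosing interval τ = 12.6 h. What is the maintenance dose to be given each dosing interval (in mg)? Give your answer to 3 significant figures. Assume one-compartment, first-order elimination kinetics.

At steady state, Dose/τ = Css × CL.
Dose = Css × CL × τ = 7.44 × 4.200 × 12.6 = 393.7 mg

394 mg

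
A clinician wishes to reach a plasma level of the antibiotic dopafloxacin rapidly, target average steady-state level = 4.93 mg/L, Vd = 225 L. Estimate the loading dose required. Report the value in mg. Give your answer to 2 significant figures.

1100 mg

LD = Css × Vd = 4.93 × 225 = 1109 mg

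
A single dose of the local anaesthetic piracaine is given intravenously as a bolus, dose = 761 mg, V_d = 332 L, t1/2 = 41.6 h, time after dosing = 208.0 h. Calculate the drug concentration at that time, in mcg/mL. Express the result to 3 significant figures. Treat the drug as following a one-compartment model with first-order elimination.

0.0716 mcg/mL

C₀ = Dose / Vd = 761.0 / 332 = 2.292 mg/L
k = ln2 / t½ = 0.693147 / 41.6 = 0.01666 h⁻¹
t / t½ = 208.0 / 41.6 = 5 half-lives
C = C₀ × (1/2)^5 = 2.292 × 0.03125 = 0.07163 mg/L
(0.07163 mg/L = 0.07163 mcg/mL)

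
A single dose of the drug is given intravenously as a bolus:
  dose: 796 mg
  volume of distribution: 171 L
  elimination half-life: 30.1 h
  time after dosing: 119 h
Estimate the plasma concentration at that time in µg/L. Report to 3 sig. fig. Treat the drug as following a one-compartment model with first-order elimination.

300 µg/L

C₀ = Dose / Vd = 796.0 / 171 = 4.655 mg/L
k = ln2 / t½ = 0.693147 / 30.1 = 0.02303 h⁻¹
C = C₀ · e^(−k·t) = 4.655 × e^(−0.02303 × 119)
  = 4.655 × 0.06453 = 0.3004 mg/L
Convert: 0.3004 mg/L × 1000 = 300.4 µg/L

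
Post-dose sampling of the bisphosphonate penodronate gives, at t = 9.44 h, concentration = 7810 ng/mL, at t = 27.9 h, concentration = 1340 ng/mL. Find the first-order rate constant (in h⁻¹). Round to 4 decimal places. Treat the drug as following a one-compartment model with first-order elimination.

k = ln(C₁/C₂) / (t₂ − t₁) = ln(7810/1340) / (27.9 − 9.44)
  = 1.763 / 18.46 = 0.09550 h⁻¹

0.0955 h⁻¹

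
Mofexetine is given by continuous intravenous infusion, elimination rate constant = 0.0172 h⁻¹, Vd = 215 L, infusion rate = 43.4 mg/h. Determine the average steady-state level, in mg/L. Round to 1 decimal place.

11.7 mg/L

CL = k × Vd = 0.01720 × 215 = 3.698 L/h
At steady state Css = R₀ / CL = 43.4 / 3.698 = 11.74 mg/L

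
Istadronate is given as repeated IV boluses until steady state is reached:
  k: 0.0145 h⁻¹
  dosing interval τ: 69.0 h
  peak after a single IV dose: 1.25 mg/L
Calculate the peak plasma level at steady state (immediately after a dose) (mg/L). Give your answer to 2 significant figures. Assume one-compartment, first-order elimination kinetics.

2.0 mg/L

e^(−kτ) = e^(−0.01450 × 69.0) = 0.3677
Accumulation ratio R = 1 / (1 − e^(−kτ)) = 1 / (1 − 0.3677) = 1.582
Steady-state peak = C₀ × R = 1.25 × 1.582 = 1.978 mg/L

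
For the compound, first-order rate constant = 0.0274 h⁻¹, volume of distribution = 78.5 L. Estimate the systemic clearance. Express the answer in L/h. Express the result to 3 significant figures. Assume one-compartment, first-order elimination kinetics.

CL = k × Vd = 0.0274 × 78.5 = 2.151 L/h

2.15 L/h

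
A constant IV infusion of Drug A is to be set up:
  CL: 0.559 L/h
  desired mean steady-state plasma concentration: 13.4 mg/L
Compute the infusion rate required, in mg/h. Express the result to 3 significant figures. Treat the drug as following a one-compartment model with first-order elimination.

At steady state, infusion rate R₀ = Css × CL = 13.4 × 0.5590 = 7.491 mg/h

7.49 mg/h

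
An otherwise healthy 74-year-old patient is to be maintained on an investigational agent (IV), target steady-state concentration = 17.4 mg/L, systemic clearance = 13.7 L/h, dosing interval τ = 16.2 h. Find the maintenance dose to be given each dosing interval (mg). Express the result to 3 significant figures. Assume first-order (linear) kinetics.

At steady state, Dose/τ = Css × CL.
Dose = Css × CL × τ = 17.4 × 13.70 × 16.2 = 3862 mg

3860 mg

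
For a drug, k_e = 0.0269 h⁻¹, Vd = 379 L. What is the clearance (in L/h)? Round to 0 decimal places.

10 L/h

CL = k × Vd = 0.0269 × 379 = 10.20 L/h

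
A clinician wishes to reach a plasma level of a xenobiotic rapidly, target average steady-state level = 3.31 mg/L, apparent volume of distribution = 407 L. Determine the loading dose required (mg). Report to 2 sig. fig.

LD = Css × Vd = 3.31 × 407 = 1347 mg

1300 mg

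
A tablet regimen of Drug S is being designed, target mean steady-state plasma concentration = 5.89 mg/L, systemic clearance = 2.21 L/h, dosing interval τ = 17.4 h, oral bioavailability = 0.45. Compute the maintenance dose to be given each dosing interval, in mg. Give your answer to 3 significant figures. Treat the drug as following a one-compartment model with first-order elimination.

503 mg

At steady state, F × (Dose/τ) = Css × CL.
Dose = Css × CL × τ / F = 5.89 × 2.210 × 17.4 / 0.45 = 503.3 mg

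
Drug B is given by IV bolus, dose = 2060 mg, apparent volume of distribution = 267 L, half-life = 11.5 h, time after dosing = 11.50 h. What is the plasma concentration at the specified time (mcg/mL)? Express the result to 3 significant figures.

3.86 mcg/mL

C₀ = Dose / Vd = 2060 / 267 = 7.715 mg/L
k = ln2 / t½ = 0.693147 / 11.5 = 0.06027 h⁻¹
t / t½ = 11.50 / 11.5 = 1 half-lives
C = C₀ × (1/2)^1 = 7.715 × 0.5000 = 3.858 mg/L
(3.858 mg/L = 3.858 mcg/mL)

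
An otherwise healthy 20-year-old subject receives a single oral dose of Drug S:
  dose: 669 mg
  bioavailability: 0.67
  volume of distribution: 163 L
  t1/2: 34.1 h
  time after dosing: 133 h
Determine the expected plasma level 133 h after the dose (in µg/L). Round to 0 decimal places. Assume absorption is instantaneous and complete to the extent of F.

Amount reaching circulation = F × Dose = 0.67 × 669.0 = 448.2 mg
C₀ = F·Dose / Vd = 448.2 / 163 = 2.750 mg/L
k = ln2 / t½ = 0.693147 / 34.1 = 0.02033 h⁻¹
C = C₀ · e^(−k·t) = 2.750 × e^(−0.02033 × 133)
  = 2.750 × 0.06694 = 0.1841 mg/L
Convert: 0.1841 mg/L × 1000 = 184.1 µg/L

184 µg/L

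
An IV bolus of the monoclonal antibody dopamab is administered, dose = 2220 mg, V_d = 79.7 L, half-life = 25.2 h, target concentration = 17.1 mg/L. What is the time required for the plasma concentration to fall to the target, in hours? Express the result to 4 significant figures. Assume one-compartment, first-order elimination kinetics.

C₀ = Dose / Vd = 2220 / 79.7 = 27.85 mg/L
k = ln2 / t½ = 0.693147 / 25.2 = 0.02751 h⁻¹
t = ln(C₀ / C) / k = ln(27.85 / 17.1) / 0.02751
  = ln(1.629) / 0.02751 = 0.4880 / 0.02751 = 17.74 h

17.74 h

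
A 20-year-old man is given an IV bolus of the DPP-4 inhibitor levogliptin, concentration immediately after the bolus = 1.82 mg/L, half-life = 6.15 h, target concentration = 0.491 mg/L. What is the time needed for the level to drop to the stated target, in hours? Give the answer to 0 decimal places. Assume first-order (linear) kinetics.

12 h

k = ln2 / t½ = 0.693147 / 6.15 = 0.1127 h⁻¹
t = ln(C₀ / C) / k = ln(1.820 / 0.491) / 0.1127
  = ln(3.707) / 0.1127 = 1.310 / 0.1127 = 11.62 h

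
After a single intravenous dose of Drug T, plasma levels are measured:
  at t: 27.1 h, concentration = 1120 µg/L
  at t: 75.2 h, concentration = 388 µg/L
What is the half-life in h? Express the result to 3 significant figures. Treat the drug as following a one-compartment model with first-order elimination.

31.5 h

k = ln(C₁/C₂) / (t₂ − t₁) = ln(1120/388) / (75.2 − 27.1)
  = 1.060 / 48.10 = 0.02204 h⁻¹
t½ = ln2 / k = 0.693147 / 0.02204 = 31.45 h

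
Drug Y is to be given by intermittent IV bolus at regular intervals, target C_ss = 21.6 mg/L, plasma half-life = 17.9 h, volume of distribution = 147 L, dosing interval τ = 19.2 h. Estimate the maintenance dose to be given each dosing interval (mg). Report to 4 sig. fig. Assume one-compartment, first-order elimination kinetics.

k = ln2 / t½ = 0.693147 / 17.9 = 0.03872 h⁻¹
CL = k × Vd = 0.03872 × 147 = 5.692 L/h
At steady state, Dose/τ = Css × CL.
Dose = Css × CL × τ = 21.6 × 5.692 × 19.2 = 2361 mg

2361 mg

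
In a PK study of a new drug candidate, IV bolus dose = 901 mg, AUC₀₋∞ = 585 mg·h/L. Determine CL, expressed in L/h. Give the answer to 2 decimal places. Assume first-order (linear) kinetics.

1.54 L/h

CL = Dose / AUC = 901 / 585 = 1.540 L/h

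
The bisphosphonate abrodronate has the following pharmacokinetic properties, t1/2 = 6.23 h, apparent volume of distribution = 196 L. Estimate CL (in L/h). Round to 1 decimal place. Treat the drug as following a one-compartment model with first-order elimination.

k = ln2 / t½ = 0.693147 / 6.23 = 0.1113 h⁻¹
CL = k × Vd = 0.1113 × 196 = 21.81 L/h

21.8 L/h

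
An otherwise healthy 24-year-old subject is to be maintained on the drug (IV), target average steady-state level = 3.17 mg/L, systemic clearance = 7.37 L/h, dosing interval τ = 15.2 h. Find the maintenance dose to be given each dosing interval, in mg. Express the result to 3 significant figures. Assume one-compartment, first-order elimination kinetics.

At steady state, Dose/τ = Css × CL.
Dose = Css × CL × τ = 3.17 × 7.370 × 15.2 = 355.1 mg

355 mg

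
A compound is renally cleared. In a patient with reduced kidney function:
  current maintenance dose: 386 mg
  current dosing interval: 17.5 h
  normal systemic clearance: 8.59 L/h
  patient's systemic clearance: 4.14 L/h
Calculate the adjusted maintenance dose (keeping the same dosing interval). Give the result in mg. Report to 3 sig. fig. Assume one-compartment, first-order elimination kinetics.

To keep the same average steady-state level, dosing rate must scale with clearance.
CL ratio = 4.14 / 8.59 = 0.4820
New dose (same interval) = 386 × 0.4820 = 186.1 mg

186 mg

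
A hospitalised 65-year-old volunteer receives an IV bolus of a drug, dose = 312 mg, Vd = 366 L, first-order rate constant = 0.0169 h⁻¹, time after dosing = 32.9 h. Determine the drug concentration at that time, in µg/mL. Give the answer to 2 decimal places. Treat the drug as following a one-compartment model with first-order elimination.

C₀ = Dose / Vd = 312.0 / 366 = 0.8525 mg/L
C = C₀ · e^(−k·t) = 0.8525 × e^(−0.01690 × 32.9)
  = 0.8525 × 0.5735 = 0.4889 mg/L
(0.4889 mg/L = 0.4889 µg/mL)

0.49 µg/mL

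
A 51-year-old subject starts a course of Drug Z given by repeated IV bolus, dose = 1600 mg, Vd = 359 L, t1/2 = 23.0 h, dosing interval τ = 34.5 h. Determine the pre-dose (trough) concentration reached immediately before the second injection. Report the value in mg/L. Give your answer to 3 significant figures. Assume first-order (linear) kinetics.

1.58 mg/L

C₀ per dose = Dose / Vd = 1600 / 359 = 4.457 mg/L
k = ln2 / t½ = 0.693147 / 23.0 = 0.03014 h⁻¹
Fraction remaining after one interval: r = e^(−kτ) = e^(−0.03014 × 34.5) = 0.3535
Before dose 2, 1 dose has been given (aged 1τ).
C_trough = C₀ × r = 4.457 × 0.3535 = 1.576 mg/L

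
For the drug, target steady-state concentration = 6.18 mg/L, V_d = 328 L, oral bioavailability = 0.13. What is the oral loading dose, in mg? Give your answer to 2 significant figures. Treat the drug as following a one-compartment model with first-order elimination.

16000 mg

LD = Css × Vd / F = 6.18 × 328 / 0.13 = 15590 mg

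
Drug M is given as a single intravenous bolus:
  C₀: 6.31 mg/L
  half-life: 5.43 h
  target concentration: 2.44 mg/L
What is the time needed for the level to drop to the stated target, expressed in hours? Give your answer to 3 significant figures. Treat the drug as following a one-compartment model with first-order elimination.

k = ln2 / t½ = 0.693147 / 5.43 = 0.1277 h⁻¹
t = ln(C₀ / C) / k = ln(6.310 / 2.44) / 0.1277
  = ln(2.586) / 0.1277 = 0.9501 / 0.1277 = 7.440 h

7.44 h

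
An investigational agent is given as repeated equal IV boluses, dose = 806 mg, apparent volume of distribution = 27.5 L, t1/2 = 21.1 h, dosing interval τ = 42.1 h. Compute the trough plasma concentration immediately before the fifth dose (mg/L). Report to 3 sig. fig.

C₀ per dose = Dose / Vd = 806 / 27.5 = 29.31 mg/L
k = ln2 / t½ = 0.693147 / 21.1 = 0.03285 h⁻¹
Fraction remaining after one interval: r = e^(−kτ) = e^(−0.03285 × 42.1) = 0.2508
Before dose 5, 4 doses have been given (aged 1τ, 2τ, 3τ, 4τ).
C_trough = C₀ × (r + r² + … + r^4) = C₀ × r(1−r^4)/(1−r)
        = 29.31 × 0.2508 × (1 − 0.003956) / (1 − 0.2508) = 9.773 mg/L

9.77 mg/L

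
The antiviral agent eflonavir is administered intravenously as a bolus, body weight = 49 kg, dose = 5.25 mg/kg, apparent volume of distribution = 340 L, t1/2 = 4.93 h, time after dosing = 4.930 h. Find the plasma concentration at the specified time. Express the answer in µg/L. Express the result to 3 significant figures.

Total dose = 5.25 × 49 = 257.3 mg
C₀ = Dose / Vd = 257.3 / 340 = 0.7568 mg/L
k = ln2 / t½ = 0.693147 / 4.93 = 0.1406 h⁻¹
t / t½ = 4.930 / 4.93 = 1 half-lives
C = C₀ × (1/2)^1 = 0.7568 × 0.5000 = 0.3784 mg/L
Convert: 0.3784 mg/L × 1000 = 378.4 µg/L

378 µg/L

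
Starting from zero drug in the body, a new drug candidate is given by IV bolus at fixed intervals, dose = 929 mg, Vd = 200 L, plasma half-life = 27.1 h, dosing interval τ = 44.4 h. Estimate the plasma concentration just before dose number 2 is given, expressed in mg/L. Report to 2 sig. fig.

1.5 mg/L

C₀ per dose = Dose / Vd = 929 / 200 = 4.645 mg/L
k = ln2 / t½ = 0.693147 / 27.1 = 0.02558 h⁻¹
Fraction remaining after one interval: r = e^(−kτ) = e^(−0.02558 × 44.4) = 0.3212
Before dose 2, 1 dose has been given (aged 1τ).
C_trough = C₀ × r = 4.645 × 0.3212 = 1.492 mg/L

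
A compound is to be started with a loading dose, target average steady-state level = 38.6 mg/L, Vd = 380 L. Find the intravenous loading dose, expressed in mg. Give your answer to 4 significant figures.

14670 mg

LD = Css × Vd = 38.6 × 380 = 14670 mg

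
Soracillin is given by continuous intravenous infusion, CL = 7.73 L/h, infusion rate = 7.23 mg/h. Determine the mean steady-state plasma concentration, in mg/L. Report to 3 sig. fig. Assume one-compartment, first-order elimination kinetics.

0.935 mg/L

At steady state Css = R₀ / CL = 7.23 / 7.730 = 0.9353 mg/L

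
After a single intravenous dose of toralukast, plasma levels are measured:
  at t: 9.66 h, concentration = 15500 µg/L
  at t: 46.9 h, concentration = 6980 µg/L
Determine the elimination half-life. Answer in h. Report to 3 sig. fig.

k = ln(C₁/C₂) / (t₂ − t₁) = ln(15500/6980) / (46.9 − 9.66)
  = 0.7978 / 37.24 = 0.02142 h⁻¹
t½ = ln2 / k = 0.693147 / 0.02142 = 32.36 h

32.4 h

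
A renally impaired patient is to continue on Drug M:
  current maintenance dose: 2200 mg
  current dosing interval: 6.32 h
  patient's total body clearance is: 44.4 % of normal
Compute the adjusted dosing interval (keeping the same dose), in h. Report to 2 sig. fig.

To keep the same average steady-state level, dosing rate must scale with clearance.
CL ratio = 44.4 / 100 = 0.4440
New interval (same dose) = 6.32 / 0.4440 = 14.23 h

14 h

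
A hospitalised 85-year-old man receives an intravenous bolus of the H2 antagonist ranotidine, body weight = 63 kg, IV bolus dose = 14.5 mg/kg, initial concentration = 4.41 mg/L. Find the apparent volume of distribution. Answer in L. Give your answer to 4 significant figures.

207.1 L

Dose = 14.5 × 63 = 913.5 mg
Vd = Dose / C₀ = 913.5 / 4.41 = 207.1 L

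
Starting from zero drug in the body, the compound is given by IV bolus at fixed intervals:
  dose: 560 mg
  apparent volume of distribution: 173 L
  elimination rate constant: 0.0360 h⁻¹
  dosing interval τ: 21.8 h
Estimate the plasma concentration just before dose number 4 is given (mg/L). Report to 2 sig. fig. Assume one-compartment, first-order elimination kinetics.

2.5 mg/L

C₀ per dose = Dose / Vd = 560 / 173 = 3.237 mg/L
Fraction remaining after one interval: r = e^(−kτ) = e^(−0.03600 × 21.8) = 0.4562
Before dose 4, 3 doses have been given (aged 1τ, 2τ, 3τ).
C_trough = C₀ × (r + r² + … + r^3) = C₀ × r(1−r^3)/(1−r)
        = 3.237 × 0.4562 × (1 − 0.09494) / (1 − 0.4562) = 2.458 mg/L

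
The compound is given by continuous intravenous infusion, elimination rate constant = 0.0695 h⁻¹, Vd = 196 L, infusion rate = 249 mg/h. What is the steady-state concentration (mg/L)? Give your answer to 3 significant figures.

18.3 mg/L

CL = k × Vd = 0.06950 × 196 = 13.62 L/h
At steady state Css = R₀ / CL = 249 / 13.62 = 18.28 mg/L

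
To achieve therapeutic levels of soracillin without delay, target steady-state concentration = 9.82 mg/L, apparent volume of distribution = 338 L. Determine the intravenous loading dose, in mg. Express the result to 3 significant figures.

LD = Css × Vd = 9.82 × 338 = 3319 mg

3320 mg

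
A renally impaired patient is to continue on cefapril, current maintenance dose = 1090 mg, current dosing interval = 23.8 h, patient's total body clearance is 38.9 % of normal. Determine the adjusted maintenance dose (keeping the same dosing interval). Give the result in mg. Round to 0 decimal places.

To keep the same average steady-state level, dosing rate must scale with clearance.
CL ratio = 38.9 / 100 = 0.3890
New dose (same interval) = 1090 × 0.3890 = 424.0 mg

424 mg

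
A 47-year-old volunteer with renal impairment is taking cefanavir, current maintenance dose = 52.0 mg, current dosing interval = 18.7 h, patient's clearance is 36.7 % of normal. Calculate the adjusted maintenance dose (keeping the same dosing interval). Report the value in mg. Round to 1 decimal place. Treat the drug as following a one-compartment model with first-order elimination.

19.1 mg

To keep the same average steady-state level, dosing rate must scale with clearance.
CL ratio = 36.7 / 100 = 0.3670
New dose (same interval) = 52.0 × 0.3670 = 19.08 mg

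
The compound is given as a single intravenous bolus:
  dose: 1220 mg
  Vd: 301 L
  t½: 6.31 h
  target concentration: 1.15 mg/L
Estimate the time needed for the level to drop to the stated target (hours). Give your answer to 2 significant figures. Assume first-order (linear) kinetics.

C₀ = Dose / Vd = 1220 / 301 = 4.053 mg/L
k = ln2 / t½ = 0.693147 / 6.31 = 0.1098 h⁻¹
t = ln(C₀ / C) / k = ln(4.053 / 1.15) / 0.1098
  = ln(3.524) / 0.1098 = 1.260 / 0.1098 = 11.48 h

11 h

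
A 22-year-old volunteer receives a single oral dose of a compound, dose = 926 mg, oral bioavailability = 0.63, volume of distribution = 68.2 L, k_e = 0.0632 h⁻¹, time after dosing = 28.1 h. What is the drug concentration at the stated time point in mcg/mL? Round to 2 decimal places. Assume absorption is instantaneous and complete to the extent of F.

1.45 mcg/mL

Amount reaching circulation = F × Dose = 0.63 × 926.0 = 583.4 mg
C₀ = F·Dose / Vd = 583.4 / 68.2 = 8.554 mg/L
C = C₀ · e^(−k·t) = 8.554 × e^(−0.06320 × 28.1)
  = 8.554 × 0.1693 = 1.448 mg/L
(1.448 mg/L = 1.448 mcg/mL)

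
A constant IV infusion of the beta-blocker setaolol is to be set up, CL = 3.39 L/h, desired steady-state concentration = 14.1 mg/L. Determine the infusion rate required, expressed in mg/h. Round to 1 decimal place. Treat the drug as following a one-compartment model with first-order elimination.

47.8 mg/h

At steady state, infusion rate R₀ = Css × CL = 14.1 × 3.390 = 47.80 mg/h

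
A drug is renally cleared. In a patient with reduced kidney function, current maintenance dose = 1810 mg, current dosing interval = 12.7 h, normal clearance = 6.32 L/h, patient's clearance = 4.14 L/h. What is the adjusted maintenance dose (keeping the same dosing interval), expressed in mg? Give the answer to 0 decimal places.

To keep the same average steady-state level, dosing rate must scale with clearance.
CL ratio = 4.14 / 6.32 = 0.6551
New dose (same interval) = 1810 × 0.6551 = 1186 mg

1186 mg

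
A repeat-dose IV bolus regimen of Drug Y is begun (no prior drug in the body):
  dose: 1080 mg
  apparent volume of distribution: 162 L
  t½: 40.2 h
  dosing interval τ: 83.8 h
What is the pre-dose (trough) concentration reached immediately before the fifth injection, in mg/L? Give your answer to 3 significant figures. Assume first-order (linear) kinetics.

2.05 mg/L

C₀ per dose = Dose / Vd = 1080 / 162 = 6.667 mg/L
k = ln2 / t½ = 0.693147 / 40.2 = 0.01724 h⁻¹
Fraction remaining after one interval: r = e^(−kτ) = e^(−0.01724 × 83.8) = 0.2358
Before dose 5, 4 doses have been given (aged 1τ, 2τ, 3τ, 4τ).
C_trough = C₀ × (r + r² + … + r^4) = C₀ × r(1−r^4)/(1−r)
        = 6.667 × 0.2358 × (1 − 0.003092) / (1 − 0.2358) = 2.051 mg/L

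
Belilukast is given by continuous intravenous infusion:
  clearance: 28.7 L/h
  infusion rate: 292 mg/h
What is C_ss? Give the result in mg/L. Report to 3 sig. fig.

At steady state Css = R₀ / CL = 292 / 28.70 = 10.17 mg/L

10.2 mg/L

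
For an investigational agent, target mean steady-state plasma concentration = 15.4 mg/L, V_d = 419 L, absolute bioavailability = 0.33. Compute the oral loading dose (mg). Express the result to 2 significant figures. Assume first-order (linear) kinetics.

20000 mg

LD = Css × Vd / F = 15.4 × 419 / 0.33 = 19550 mg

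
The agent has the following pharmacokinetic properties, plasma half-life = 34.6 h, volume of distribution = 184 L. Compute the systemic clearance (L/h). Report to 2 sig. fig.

k = ln2 / t½ = 0.693147 / 34.6 = 0.02003 h⁻¹
CL = k × Vd = 0.02003 × 184 = 3.686 L/h

3.7 L/h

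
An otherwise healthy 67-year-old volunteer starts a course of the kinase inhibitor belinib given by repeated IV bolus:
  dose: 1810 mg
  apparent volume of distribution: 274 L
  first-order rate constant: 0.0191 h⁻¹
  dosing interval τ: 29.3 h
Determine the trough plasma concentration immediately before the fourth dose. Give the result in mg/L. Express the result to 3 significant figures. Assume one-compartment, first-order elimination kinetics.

C₀ per dose = Dose / Vd = 1810 / 274 = 6.606 mg/L
Fraction remaining after one interval: r = e^(−kτ) = e^(−0.01910 × 29.3) = 0.5714
Before dose 4, 3 doses have been given (aged 1τ, 2τ, 3τ).
C_trough = C₀ × (r + r² + … + r^3) = C₀ × r(1−r^3)/(1−r)
        = 6.606 × 0.5714 × (1 − 0.1866) / (1 − 0.5714) = 7.164 mg/L

7.16 mg/L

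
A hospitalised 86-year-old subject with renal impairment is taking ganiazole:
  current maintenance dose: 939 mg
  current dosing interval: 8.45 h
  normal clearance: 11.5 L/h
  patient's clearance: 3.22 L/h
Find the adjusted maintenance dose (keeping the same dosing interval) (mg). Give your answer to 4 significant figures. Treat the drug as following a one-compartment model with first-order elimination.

To keep the same average steady-state level, dosing rate must scale with clearance.
CL ratio = 3.22 / 11.5 = 0.2800
New dose (same interval) = 939 × 0.2800 = 262.9 mg

262.9 mg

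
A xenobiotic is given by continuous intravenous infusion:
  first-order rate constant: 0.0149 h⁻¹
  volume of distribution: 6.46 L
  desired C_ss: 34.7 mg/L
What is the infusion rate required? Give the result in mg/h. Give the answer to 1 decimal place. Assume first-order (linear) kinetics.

3.3 mg/h

CL = k × Vd = 0.01490 × 6.46 = 0.09625 L/h
At steady state, infusion rate R₀ = Css × CL = 34.7 × 0.09625 = 3.340 mg/h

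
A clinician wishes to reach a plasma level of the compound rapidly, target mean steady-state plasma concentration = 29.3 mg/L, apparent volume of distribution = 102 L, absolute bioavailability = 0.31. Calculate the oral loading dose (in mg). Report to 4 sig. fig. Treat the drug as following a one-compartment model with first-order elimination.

9641 mg

LD = Css × Vd / F = 29.3 × 102 / 0.31 = 9641 mg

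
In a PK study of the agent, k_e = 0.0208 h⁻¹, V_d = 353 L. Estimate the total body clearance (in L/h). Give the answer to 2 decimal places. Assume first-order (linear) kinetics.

7.34 L/h

CL = k × Vd = 0.0208 × 353 = 7.342 L/h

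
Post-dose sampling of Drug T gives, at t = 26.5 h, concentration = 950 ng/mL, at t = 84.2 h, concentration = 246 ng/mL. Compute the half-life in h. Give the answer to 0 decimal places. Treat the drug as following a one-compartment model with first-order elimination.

30 h

k = ln(C₁/C₂) / (t₂ − t₁) = ln(950/246) / (84.2 − 26.5)
  = 1.351 / 57.70 = 0.02341 h⁻¹
t½ = ln2 / k = 0.693147 / 0.02341 = 29.61 h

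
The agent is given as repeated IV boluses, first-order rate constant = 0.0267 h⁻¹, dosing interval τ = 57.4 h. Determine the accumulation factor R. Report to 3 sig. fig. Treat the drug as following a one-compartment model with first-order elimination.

1.28

e^(−kτ) = e^(−0.02670 × 57.4) = 0.2160
Accumulation ratio R = 1 / (1 − e^(−kτ)) = 1 / (1 − 0.2160) = 1.276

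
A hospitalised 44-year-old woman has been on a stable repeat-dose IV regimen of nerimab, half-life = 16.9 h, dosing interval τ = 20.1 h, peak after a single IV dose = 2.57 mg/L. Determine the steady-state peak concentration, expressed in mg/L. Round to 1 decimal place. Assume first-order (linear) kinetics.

4.6 mg/L

k = ln2 / t½ = 0.693147 / 16.9 = 0.04101 h⁻¹
e^(−kτ) = e^(−0.04101 × 20.1) = 0.4385
Accumulation ratio R = 1 / (1 − e^(−kτ)) = 1 / (1 − 0.4385) = 1.781
Steady-state peak = C₀ × R = 2.57 × 1.781 = 4.577 mg/L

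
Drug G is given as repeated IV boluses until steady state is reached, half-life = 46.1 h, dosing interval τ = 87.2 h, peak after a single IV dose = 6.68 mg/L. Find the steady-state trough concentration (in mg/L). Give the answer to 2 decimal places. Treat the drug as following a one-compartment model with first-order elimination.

2.46 mg/L

k = ln2 / t½ = 0.693147 / 46.1 = 0.01504 h⁻¹
e^(−kτ) = e^(−0.01504 × 87.2) = 0.2694
Accumulation ratio R = 1 / (1 − e^(−kτ)) = 1 / (1 − 0.2694) = 1.369
Steady-state trough = C₀ × R × e^(−kτ) = 6.68 × 1.369 × 0.2694 = 2.464 mg/L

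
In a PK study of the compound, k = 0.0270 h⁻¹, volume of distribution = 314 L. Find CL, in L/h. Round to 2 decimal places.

CL = k × Vd = 0.0270 × 314 = 8.478 L/h

8.48 L/h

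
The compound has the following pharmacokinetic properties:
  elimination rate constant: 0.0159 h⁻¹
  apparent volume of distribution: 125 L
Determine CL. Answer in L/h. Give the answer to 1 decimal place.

2.0 L/h

CL = k × Vd = 0.0159 × 125 = 1.988 L/h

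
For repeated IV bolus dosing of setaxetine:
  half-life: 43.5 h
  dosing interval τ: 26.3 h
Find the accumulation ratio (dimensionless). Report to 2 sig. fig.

k = ln2 / t½ = 0.693147 / 43.5 = 0.01593 h⁻¹
e^(−kτ) = e^(−0.01593 × 26.3) = 0.6577
Accumulation ratio R = 1 / (1 − e^(−kτ)) = 1 / (1 − 0.6577) = 2.921

2.9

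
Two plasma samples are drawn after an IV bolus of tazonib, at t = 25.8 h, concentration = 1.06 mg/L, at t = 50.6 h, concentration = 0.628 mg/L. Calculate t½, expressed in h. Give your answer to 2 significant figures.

33 h

k = ln(C₁/C₂) / (t₂ − t₁) = ln(1.06/0.628) / (50.6 − 25.8)
  = 0.5235 / 24.80 = 0.02111 h⁻¹
t½ = ln2 / k = 0.693147 / 0.02111 = 32.84 h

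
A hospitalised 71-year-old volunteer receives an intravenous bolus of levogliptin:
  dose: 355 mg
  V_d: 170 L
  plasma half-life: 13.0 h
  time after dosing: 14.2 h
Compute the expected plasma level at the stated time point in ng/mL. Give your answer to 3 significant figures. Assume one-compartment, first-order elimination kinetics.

C₀ = Dose / Vd = 355.0 / 170 = 2.088 mg/L
k = ln2 / t½ = 0.693147 / 13.0 = 0.05332 h⁻¹
C = C₀ · e^(−k·t) = 2.088 × e^(−0.05332 × 14.2)
  = 2.088 × 0.4690 = 0.9793 mg/L
Convert: 0.9793 mg/L × 1000 = 979.3 ng/mL

979 ng/mL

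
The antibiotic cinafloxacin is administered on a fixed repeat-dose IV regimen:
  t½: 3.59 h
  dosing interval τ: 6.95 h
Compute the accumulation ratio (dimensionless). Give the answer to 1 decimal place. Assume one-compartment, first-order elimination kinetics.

1.4

k = ln2 / t½ = 0.693147 / 3.59 = 0.1931 h⁻¹
e^(−kτ) = e^(−0.1931 × 6.95) = 0.2613
Accumulation ratio R = 1 / (1 − e^(−kτ)) = 1 / (1 − 0.2613) = 1.354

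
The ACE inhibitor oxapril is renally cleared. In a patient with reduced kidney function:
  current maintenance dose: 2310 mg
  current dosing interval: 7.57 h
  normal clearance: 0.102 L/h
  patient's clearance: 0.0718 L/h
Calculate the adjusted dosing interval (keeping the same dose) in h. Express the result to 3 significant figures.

10.8 h

To keep the same average steady-state level, dosing rate must scale with clearance.
CL ratio = 0.0718 / 0.102 = 0.7039
New interval (same dose) = 7.57 / 0.7039 = 10.75 h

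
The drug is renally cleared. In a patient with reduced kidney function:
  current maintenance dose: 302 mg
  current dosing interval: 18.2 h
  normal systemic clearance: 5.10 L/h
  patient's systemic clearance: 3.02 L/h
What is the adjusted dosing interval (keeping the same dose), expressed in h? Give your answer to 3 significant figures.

30.7 h

To keep the same average steady-state level, dosing rate must scale with clearance.
CL ratio = 3.02 / 5.10 = 0.5922
New interval (same dose) = 18.2 / 0.5922 = 30.73 h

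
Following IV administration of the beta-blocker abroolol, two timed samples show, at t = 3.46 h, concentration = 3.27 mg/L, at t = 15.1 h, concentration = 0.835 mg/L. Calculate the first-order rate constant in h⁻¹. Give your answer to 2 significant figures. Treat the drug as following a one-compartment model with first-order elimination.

0.12 h⁻¹

k = ln(C₁/C₂) / (t₂ − t₁) = ln(3.27/0.835) / (15.1 − 3.46)
  = 1.365 / 11.64 = 0.1173 h⁻¹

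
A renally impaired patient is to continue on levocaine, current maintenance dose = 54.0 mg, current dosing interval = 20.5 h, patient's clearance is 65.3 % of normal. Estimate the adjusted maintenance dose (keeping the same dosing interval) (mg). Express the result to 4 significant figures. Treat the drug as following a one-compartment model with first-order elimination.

35.26 mg

To keep the same average steady-state level, dosing rate must scale with clearance.
CL ratio = 65.3 / 100 = 0.6530
New dose (same interval) = 54.0 × 0.6530 = 35.26 mg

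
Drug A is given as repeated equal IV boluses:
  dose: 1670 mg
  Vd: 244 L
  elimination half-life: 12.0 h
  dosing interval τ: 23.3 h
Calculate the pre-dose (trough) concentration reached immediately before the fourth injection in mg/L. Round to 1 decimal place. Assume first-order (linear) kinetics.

2.4 mg/L

C₀ per dose = Dose / Vd = 1670 / 244 = 6.844 mg/L
k = ln2 / t½ = 0.693147 / 12.0 = 0.05776 h⁻¹
Fraction remaining after one interval: r = e^(−kτ) = e^(−0.05776 × 23.3) = 0.2603
Before dose 4, 3 doses have been given (aged 1τ, 2τ, 3τ).
C_trough = C₀ × (r + r² + … + r^3) = C₀ × r(1−r^3)/(1−r)
        = 6.844 × 0.2603 × (1 − 0.01764) / (1 − 0.2603) = 2.366 mg/L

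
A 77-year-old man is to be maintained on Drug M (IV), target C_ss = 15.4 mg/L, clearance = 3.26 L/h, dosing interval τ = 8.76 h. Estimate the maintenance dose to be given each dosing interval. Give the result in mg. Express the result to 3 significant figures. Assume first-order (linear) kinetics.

440 mg

At steady state, Dose/τ = Css × CL.
Dose = Css × CL × τ = 15.4 × 3.260 × 8.76 = 439.8 mg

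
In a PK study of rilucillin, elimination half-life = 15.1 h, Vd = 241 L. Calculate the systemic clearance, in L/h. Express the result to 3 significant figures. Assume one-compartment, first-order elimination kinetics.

k = ln2 / t½ = 0.693147 / 15.1 = 0.04590 h⁻¹
CL = k × Vd = 0.04590 × 241 = 11.06 L/h

11.1 L/h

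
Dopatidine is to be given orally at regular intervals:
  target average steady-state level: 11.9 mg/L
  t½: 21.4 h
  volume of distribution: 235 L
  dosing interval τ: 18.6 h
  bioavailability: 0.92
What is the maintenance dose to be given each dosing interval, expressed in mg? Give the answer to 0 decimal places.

1831 mg

k = ln2 / t½ = 0.693147 / 21.4 = 0.03239 h⁻¹
CL = k × Vd = 0.03239 × 235 = 7.612 L/h
At steady state, F × (Dose/τ) = Css × CL.
Dose = Css × CL × τ / F = 11.9 × 7.612 × 18.6 / 0.92 = 1831 mg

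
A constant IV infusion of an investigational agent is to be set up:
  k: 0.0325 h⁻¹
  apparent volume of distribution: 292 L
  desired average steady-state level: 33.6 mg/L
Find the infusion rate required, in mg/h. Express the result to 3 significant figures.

319 mg/h

CL = k × Vd = 0.03250 × 292 = 9.490 L/h
At steady state, infusion rate R₀ = Css × CL = 33.6 × 9.490 = 318.9 mg/h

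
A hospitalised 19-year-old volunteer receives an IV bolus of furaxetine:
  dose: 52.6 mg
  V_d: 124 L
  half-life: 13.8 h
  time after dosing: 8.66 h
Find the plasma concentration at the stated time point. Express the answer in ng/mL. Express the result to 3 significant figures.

C₀ = Dose / Vd = 52.60 / 124 = 0.4242 mg/L
k = ln2 / t½ = 0.693147 / 13.8 = 0.05023 h⁻¹
C = C₀ · e^(−k·t) = 0.4242 × e^(−0.05023 × 8.66)
  = 0.4242 × 0.6473 = 0.2746 mg/L
Convert: 0.2746 mg/L × 1000 = 274.6 ng/mL

275 ng/mL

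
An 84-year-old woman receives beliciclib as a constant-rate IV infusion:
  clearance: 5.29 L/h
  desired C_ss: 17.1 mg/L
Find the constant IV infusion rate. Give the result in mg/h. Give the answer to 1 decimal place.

90.5 mg/h

At steady state, infusion rate R₀ = Css × CL = 17.1 × 5.290 = 90.46 mg/h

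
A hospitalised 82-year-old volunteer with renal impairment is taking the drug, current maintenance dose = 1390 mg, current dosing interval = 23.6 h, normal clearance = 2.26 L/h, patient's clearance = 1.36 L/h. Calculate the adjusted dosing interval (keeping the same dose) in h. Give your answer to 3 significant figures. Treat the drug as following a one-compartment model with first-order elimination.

To keep the same average steady-state level, dosing rate must scale with clearance.
CL ratio = 1.36 / 2.26 = 0.6018
New interval (same dose) = 23.6 / 0.6018 = 39.22 h

39.2 h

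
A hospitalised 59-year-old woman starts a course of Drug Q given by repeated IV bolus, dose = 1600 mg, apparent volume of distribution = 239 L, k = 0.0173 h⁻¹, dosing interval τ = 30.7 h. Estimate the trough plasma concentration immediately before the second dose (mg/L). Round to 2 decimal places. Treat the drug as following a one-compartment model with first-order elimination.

C₀ per dose = Dose / Vd = 1600 / 239 = 6.695 mg/L
Fraction remaining after one interval: r = e^(−kτ) = e^(−0.01730 × 30.7) = 0.5880
Before dose 2, 1 dose has been given (aged 1τ).
C_trough = C₀ × r = 6.695 × 0.5880 = 3.937 mg/L

3.94 mg/L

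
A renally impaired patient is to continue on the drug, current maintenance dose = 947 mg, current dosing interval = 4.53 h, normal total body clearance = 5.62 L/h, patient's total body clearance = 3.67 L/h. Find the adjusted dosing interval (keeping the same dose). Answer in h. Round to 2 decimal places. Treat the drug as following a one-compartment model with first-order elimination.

To keep the same average steady-state level, dosing rate must scale with clearance.
CL ratio = 3.67 / 5.62 = 0.6530
New interval (same dose) = 4.53 / 0.6530 = 6.937 h

6.94 h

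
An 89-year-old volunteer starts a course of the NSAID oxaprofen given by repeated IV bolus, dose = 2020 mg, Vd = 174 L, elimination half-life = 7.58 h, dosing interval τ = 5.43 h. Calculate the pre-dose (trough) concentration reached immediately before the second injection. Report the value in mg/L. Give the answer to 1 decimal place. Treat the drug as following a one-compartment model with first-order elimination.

7.1 mg/L

C₀ per dose = Dose / Vd = 2020 / 174 = 11.61 mg/L
k = ln2 / t½ = 0.693147 / 7.58 = 0.09144 h⁻¹
Fraction remaining after one interval: r = e^(−kτ) = e^(−0.09144 × 5.43) = 0.6086
Before dose 2, 1 dose has been given (aged 1τ).
C_trough = C₀ × r = 11.61 × 0.6086 = 7.066 mg/L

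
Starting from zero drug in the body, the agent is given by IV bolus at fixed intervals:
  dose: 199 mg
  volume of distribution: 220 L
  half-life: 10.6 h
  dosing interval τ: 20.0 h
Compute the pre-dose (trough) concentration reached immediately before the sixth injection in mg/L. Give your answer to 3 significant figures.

C₀ per dose = Dose / Vd = 199 / 220 = 0.9045 mg/L
k = ln2 / t½ = 0.693147 / 10.6 = 0.06539 h⁻¹
Fraction remaining after one interval: r = e^(−kτ) = e^(−0.06539 × 20.0) = 0.2704
Before dose 6, 5 doses have been given (aged 1τ, 2τ, 3τ, 4τ, 5τ).
C_trough = C₀ × (r + r² + … + r^5) = C₀ × r(1−r^5)/(1−r)
        = 0.9045 × 0.2704 × (1 − 0.001446) / (1 − 0.2704) = 0.3347 mg/L

0.335 mg/L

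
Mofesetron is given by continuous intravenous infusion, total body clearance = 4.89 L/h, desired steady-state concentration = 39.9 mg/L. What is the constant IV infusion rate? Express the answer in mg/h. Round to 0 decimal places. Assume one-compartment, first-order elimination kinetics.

195 mg/h

At steady state, infusion rate R₀ = Css × CL = 39.9 × 4.890 = 195.1 mg/h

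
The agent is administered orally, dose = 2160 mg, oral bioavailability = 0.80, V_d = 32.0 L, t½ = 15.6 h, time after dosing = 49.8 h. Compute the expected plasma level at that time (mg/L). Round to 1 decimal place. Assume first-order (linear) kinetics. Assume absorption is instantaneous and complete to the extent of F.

5.9 mg/L

Amount reaching circulation = F × Dose = 0.80 × 2160 = 1728 mg
C₀ = F·Dose / Vd = 1728 / 32.0 = 54.00 mg/L
k = ln2 / t½ = 0.693147 / 15.6 = 0.04443 h⁻¹
C = C₀ · e^(−k·t) = 54.00 × e^(−0.04443 × 49.8)
  = 54.00 × 0.1094 = 5.908 mg/L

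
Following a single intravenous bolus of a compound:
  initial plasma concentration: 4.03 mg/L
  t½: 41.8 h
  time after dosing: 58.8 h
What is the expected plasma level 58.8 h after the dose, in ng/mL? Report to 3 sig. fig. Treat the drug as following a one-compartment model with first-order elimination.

k = ln2 / t½ = 0.693147 / 41.8 = 0.01658 h⁻¹
C = C₀ · e^(−k·t) = 4.030 × e^(−0.01658 × 58.8)
  = 4.030 × 0.3772 = 1.520 mg/L
Convert: 1.520 mg/L × 1000 = 1520 ng/mL

1520 ng/mL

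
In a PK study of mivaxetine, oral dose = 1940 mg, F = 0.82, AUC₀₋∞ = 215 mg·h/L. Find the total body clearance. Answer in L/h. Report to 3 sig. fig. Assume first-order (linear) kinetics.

CL = F·Dose / AUC = 0.82 × 1940 / 215 = 7.399 L/h

7.40 L/h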